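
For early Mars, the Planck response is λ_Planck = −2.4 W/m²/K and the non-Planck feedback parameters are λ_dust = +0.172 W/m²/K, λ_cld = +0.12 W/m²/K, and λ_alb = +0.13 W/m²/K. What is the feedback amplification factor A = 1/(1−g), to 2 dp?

1.21

Convert to gains: g_dust = 0.172/2.4 = 0.07167; g_cld = 0.12/2.4 = 0.05; g_alb = 0.13/2.4 = 0.05417.
Total gain g = 0.17584.
A = 1/(1 − 0.17584) = 1.21.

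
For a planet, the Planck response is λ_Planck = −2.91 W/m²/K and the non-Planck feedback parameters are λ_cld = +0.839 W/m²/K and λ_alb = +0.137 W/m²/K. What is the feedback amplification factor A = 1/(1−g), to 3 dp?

1.505

Convert to gains: g_cld = 0.839/2.91 = 0.2883; g_alb = 0.137/2.91 = 0.04708.
Total gain g = 0.33538.
A = 1/(1 − 0.33538) = 1.505.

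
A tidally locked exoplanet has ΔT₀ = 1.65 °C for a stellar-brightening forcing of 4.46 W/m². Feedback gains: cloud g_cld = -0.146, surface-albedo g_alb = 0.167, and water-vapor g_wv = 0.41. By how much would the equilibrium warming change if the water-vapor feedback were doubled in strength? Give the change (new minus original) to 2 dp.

7.48 °C

Original: g = 0.431, ΔT = 1.65/(1−0.431) = 2.8998 °C.
With doubled water-vapor: g' = 0.841, ΔT' = 1.65/(1−0.841) = 10.3774 °C.
Change = 10.3774 − 2.8998 = 7.48 °C.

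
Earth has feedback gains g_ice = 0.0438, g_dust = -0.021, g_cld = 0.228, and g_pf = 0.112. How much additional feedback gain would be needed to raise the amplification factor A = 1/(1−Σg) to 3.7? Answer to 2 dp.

0.37

Current total gain = 0.3628.
Target gain for A = 3.7: g* = 1 − 1/3.7 = 0.7297.
Additional gain needed = 0.7297 − 0.3628 = 0.37.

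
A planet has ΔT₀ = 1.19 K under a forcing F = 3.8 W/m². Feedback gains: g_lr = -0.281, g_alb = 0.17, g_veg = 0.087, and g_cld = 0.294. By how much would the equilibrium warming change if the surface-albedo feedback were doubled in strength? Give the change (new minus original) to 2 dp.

Original: g = 0.27, ΔT = 1.19/(1−0.27) = 1.6301 K.
With doubled surface-albedo: g' = 0.44, ΔT' = 1.19/(1−0.44) = 2.1250 K.
Change = 2.1250 − 1.6301 = 0.49 K.

0.49 K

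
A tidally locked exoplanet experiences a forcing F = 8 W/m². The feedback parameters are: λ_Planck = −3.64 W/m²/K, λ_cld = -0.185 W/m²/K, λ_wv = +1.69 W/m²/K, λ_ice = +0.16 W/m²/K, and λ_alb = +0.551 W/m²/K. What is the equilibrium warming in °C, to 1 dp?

Net feedback parameter λ = (−3.64) + (-0.185) + (+1.69) + (+0.16) + (+0.551) = -1.424 W/m²/K.
ΔT = −F/λ = −8/(-1.424) = 5.6 °C.

5.6 °C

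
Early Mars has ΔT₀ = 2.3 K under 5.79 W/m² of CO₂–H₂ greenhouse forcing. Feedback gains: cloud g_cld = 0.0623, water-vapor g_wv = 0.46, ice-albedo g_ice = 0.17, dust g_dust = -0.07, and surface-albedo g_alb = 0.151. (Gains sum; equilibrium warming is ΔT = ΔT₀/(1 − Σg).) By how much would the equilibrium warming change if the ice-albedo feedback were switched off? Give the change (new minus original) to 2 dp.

-4.35 K

Original: g = 0.7733, ΔT = 2.3/(1−0.7733) = 10.1456 K.
Without ice-albedo: g' = 0.6033, ΔT' = 2.3/(1−0.6033) = 5.7978 K.
Change = 5.7978 − 10.1456 = -4.35 K.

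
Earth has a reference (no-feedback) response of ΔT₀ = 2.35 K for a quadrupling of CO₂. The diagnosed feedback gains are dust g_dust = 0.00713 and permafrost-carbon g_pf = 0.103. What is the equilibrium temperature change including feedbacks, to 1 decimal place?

2.6 K

Total gain g = 0.00713 + 0.103 = 0.11013.
Amplification A = 1/(1 − 0.11013) = 1.124.
ΔT = 2.35 × 1.124 = 2.6 K.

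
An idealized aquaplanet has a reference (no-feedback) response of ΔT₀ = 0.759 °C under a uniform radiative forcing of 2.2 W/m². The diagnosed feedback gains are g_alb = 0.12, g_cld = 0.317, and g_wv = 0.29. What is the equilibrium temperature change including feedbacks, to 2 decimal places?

Total gain g = 0.12 + 0.317 + 0.29 = 0.727.
Amplification A = 1/(1 − 0.727) = 3.663.
ΔT = 0.759 × 3.663 = 2.78 °C.

2.78 °C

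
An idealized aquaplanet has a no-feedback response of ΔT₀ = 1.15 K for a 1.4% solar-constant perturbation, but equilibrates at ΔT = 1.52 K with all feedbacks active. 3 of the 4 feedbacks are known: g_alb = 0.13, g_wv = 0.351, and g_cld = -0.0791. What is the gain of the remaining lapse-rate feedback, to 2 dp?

-0.16

Amplification A = ΔT/ΔT₀ = 1.52/1.15 = 1.322.
Total gain g = 1 − 1/A = 1 − 1/1.322 = 0.2436.
Known gains sum to 0.13 + 0.351 − 0.0791 = 0.4019.
g_lr = 0.2436 − 0.4019 = -0.16.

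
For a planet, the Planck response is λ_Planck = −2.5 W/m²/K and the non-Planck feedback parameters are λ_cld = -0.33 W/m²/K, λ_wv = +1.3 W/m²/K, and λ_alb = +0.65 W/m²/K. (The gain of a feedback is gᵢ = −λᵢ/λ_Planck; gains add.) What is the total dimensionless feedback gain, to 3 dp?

Convert to gains: g_cld = -0.33/2.5 = -0.132; g_wv = 1.3/2.5 = 0.52; g_alb = 0.65/2.5 = 0.26.
Total gain g = 0.648.

0.648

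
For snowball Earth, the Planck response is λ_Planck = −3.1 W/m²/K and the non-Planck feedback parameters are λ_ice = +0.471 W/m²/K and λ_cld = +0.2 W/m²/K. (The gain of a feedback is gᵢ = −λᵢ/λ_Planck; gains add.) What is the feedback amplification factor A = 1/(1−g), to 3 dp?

1.276

Convert to gains: g_ice = 0.471/3.1 = 0.1519; g_cld = 0.2/3.1 = 0.06452.
Total gain g = 0.21642.
A = 1/(1 − 0.21642) = 1.276.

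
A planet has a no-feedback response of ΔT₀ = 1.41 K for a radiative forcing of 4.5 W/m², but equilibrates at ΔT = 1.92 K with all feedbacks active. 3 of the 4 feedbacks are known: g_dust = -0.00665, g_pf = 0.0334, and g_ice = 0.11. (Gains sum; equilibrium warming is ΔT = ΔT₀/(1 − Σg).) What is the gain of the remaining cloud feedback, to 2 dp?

Amplification A = ΔT/ΔT₀ = 1.92/1.41 = 1.362.
Total gain g = 1 − 1/A = 1 − 1/1.362 = 0.2658.
Known gains sum to -0.00665 + 0.0334 + 0.11 = 0.13675.
g_cld = 0.2658 − 0.13675 = 0.13.

0.13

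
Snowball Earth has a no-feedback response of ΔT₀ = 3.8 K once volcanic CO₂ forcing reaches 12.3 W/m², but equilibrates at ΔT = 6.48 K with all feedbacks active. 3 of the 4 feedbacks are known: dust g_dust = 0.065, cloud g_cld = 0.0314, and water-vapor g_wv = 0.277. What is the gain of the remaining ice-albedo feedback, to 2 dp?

Amplification A = ΔT/ΔT₀ = 6.48/3.8 = 1.705.
Total gain g = 1 − 1/A = 1 − 1/1.705 = 0.4135.
Known gains sum to 0.065 + 0.0314 + 0.277 = 0.3734.
g_ice = 0.4135 − 0.3734 = 0.04.

0.04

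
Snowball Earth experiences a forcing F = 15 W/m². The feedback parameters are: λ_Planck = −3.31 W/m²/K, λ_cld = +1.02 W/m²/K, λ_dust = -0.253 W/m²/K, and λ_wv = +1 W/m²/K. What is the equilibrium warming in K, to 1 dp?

9.7 K

Net feedback parameter λ = (−3.31) + (+1.02) + (-0.253) + (+1) = -1.543 W/m²/K.
ΔT = −F/λ = −15/(-1.543) = 9.7 K.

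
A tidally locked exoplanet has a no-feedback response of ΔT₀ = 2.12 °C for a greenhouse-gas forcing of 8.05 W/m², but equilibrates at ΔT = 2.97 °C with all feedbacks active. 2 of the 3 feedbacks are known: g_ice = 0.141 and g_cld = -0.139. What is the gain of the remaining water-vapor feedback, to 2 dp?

Amplification A = ΔT/ΔT₀ = 2.97/2.12 = 1.401.
Total gain g = 1 − 1/A = 1 − 1/1.401 = 0.2862.
Known gains sum to 0.141 − 0.139 = 0.002.
g_wv = 0.2862 − 0.002 = 0.28.

0.28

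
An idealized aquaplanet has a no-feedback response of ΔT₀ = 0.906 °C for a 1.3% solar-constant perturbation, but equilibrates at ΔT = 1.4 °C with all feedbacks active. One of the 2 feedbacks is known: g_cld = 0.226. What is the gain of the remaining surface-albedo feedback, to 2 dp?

0.13

Amplification A = ΔT/ΔT₀ = 1.4/0.906 = 1.545.
Total gain g = 1 − 1/A = 1 − 1/1.545 = 0.3528.
The known gain is 0.226.
g_alb = 0.3528 − 0.226 = 0.13.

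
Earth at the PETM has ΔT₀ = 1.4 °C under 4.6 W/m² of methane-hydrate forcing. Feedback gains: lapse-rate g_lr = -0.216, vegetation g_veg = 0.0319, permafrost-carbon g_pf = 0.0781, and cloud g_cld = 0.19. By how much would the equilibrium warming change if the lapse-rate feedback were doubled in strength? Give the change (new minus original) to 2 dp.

Original: g = 0.084, ΔT = 1.4/(1−0.084) = 1.5284 °C.
With doubled lapse-rate: g' = -0.132, ΔT' = 1.4/(1+0.132) = 1.2367 °C.
Change = 1.2367 − 1.5284 = -0.29 °C.

-0.29 °C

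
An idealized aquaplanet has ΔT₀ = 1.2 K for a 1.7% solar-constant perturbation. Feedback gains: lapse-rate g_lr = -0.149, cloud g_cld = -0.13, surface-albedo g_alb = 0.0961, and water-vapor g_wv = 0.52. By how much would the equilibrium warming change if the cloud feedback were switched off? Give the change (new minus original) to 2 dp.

0.44 K

Original: g = 0.3371, ΔT = 1.2/(1−0.3371) = 1.8102 K.
Without cloud: g' = 0.4671, ΔT' = 1.2/(1−0.4671) = 2.2518 K.
Change = 2.2518 − 1.8102 = 0.44 K.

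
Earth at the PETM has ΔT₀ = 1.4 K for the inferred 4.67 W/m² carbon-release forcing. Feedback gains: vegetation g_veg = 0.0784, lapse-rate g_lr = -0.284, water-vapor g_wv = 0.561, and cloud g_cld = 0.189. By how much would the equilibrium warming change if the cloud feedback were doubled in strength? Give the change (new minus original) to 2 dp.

Original: g = 0.5444, ΔT = 1.4/(1−0.5444) = 3.0729 K.
With doubled cloud: g' = 0.7334, ΔT' = 1.4/(1−0.7334) = 5.2513 K.
Change = 5.2513 − 3.0729 = 2.18 K.

2.18 K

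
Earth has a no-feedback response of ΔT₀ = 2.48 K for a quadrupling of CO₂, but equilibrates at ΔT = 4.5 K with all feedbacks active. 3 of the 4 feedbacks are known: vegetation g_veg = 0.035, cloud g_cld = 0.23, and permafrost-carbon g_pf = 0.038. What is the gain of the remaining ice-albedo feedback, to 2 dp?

0.15

Amplification A = ΔT/ΔT₀ = 4.5/2.48 = 1.815.
Total gain g = 1 − 1/A = 1 − 1/1.815 = 0.449.
Known gains sum to 0.035 + 0.23 + 0.038 = 0.303.
g_ice = 0.449 − 0.303 = 0.15.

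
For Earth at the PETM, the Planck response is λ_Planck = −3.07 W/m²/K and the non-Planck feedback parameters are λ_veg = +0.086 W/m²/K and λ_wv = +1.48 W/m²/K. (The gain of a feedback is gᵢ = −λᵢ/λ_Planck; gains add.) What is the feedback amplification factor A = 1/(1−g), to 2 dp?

Convert to gains: g_veg = 0.086/3.07 = 0.02801; g_wv = 1.48/3.07 = 0.4821.
Total gain g = 0.51011.
A = 1/(1 − 0.51011) = 2.04.

2.04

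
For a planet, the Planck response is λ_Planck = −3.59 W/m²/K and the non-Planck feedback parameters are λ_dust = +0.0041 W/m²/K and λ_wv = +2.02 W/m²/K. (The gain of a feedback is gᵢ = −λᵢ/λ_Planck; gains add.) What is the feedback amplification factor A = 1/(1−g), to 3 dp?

2.293

Convert to gains: g_dust = 0.0041/3.59 = 0.001142; g_wv = 2.02/3.59 = 0.5627.
Total gain g = 0.563842.
A = 1/(1 − 0.563842) = 2.293.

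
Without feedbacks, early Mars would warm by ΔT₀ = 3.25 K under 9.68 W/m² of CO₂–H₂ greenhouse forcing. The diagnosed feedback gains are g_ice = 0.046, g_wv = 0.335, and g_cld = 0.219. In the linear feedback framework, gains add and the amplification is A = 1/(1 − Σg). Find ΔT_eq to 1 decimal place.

8.1 K

Total gain g = 0.046 + 0.335 + 0.219 = 0.6.
Amplification A = 1/(1 − 0.6) = 2.5.
ΔT = 3.25 × 2.5 = 8.1 K.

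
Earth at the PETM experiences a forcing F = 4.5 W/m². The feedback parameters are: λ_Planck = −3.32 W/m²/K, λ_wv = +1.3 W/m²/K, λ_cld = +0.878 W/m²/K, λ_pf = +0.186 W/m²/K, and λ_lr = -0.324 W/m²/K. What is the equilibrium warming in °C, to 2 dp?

Net feedback parameter λ = (−3.32) + (+1.3) + (+0.878) + (+0.186) + (-0.324) = -1.28 W/m²/K.
ΔT = −F/λ = −4.5/(-1.28) = 3.52 °C.

3.52 °C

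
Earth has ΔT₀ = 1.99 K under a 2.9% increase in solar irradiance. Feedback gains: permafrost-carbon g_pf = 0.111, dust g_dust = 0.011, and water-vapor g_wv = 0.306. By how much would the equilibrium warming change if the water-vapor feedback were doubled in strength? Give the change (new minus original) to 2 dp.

4.00 K

Original: g = 0.428, ΔT = 1.99/(1−0.428) = 3.4790 K.
With doubled water-vapor: g' = 0.734, ΔT' = 1.99/(1−0.734) = 7.4812 K.
Change = 7.4812 − 3.4790 = 4.00 K.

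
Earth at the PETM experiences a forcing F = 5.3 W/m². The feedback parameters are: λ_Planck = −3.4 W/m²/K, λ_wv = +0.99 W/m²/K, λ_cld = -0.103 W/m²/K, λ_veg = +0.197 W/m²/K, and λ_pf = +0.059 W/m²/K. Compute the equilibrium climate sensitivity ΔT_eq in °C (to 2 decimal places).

2.35 °C

Net feedback parameter λ = (−3.4) + (+0.99) + (-0.103) + (+0.197) + (+0.059) = -2.257 W/m²/K.
ΔT = −F/λ = −5.3/(-2.257) = 2.35 °C.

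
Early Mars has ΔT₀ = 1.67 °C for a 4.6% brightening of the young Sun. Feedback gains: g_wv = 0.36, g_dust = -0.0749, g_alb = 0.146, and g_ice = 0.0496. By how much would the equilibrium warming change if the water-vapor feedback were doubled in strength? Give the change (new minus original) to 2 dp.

Original: g = 0.4807, ΔT = 1.67/(1−0.4807) = 3.2159 °C.
With doubled water-vapor: g' = 0.8407, ΔT' = 1.67/(1−0.8407) = 10.4834 °C.
Change = 10.4834 − 3.2159 = 7.27 °C.

7.27 °C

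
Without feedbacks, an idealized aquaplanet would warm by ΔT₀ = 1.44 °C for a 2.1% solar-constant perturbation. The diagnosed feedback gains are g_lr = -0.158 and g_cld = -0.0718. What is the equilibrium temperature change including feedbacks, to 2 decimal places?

Total gain g = -0.158 − 0.0718 = -0.2298.
Amplification A = 1/(1 + 0.2298) = 0.8131.
ΔT = 1.44 × 0.8131 = 1.17 °C.

1.17 °C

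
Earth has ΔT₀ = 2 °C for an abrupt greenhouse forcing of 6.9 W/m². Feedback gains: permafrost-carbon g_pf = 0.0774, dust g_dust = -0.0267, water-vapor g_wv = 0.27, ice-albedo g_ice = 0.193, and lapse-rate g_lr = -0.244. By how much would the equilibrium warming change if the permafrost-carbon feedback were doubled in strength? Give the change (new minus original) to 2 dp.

Original: g = 0.2697, ΔT = 2/(1−0.2697) = 2.7386 °C.
With doubled permafrost-carbon: g' = 0.3471, ΔT' = 2/(1−0.3471) = 3.0633 °C.
Change = 3.0633 − 2.7386 = 0.32 °C.

0.32 °C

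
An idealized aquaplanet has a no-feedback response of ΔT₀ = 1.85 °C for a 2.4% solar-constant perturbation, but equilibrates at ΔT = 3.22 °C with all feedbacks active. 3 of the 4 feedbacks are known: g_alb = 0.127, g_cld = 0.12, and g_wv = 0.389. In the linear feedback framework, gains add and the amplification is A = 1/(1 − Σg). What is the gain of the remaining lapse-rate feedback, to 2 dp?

Amplification A = ΔT/ΔT₀ = 3.22/1.85 = 1.741.
Total gain g = 1 − 1/A = 1 − 1/1.741 = 0.4256.
Known gains sum to 0.127 + 0.12 + 0.389 = 0.636.
g_lr = 0.4256 − 0.636 = -0.21.

-0.21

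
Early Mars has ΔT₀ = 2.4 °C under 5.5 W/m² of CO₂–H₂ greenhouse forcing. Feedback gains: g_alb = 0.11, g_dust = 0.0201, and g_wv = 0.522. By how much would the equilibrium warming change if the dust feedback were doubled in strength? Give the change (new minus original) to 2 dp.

0.42 °C

Original: g = 0.6521, ΔT = 2.4/(1−0.6521) = 6.8985 °C.
With doubled dust: g' = 0.6722, ΔT' = 2.4/(1−0.6722) = 7.3215 °C.
Change = 7.3215 − 6.8985 = 0.42 °C.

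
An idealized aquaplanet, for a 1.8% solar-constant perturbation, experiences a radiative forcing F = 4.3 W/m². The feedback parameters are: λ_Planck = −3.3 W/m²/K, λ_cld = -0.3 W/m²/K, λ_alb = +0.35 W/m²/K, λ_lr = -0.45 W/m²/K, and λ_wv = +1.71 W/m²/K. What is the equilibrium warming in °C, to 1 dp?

Net feedback parameter λ = (−3.3) + (-0.3) + (+0.35) + (-0.45) + (+1.71) = -1.99 W/m²/K.
ΔT = −F/λ = −4.3/(-1.99) = 2.2 °C.

2.2 °C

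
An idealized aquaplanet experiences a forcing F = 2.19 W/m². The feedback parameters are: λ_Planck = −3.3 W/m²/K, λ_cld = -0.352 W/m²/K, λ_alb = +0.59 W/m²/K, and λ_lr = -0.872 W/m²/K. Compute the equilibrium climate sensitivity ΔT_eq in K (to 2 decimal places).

0.56 K

Net feedback parameter λ = (−3.3) + (-0.352) + (+0.59) + (-0.872) = -3.934 W/m²/K.
ΔT = −F/λ = −2.19/(-3.934) = 0.56 K.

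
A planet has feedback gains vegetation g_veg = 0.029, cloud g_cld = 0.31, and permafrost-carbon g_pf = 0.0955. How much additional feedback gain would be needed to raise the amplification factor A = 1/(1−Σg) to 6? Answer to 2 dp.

0.40

Current total gain = 0.4345.
Target gain for A = 6: g* = 1 − 1/6 = 0.8333.
Additional gain needed = 0.8333 − 0.4345 = 0.40.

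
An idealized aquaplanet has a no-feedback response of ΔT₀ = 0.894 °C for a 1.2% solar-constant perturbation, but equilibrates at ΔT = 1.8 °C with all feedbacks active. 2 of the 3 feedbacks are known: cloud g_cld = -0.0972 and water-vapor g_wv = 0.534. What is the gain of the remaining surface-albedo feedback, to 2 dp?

0.07

Amplification A = ΔT/ΔT₀ = 1.8/0.894 = 2.013.
Total gain g = 1 − 1/A = 1 − 1/2.013 = 0.5032.
Known gains sum to -0.0972 + 0.534 = 0.4368.
g_alb = 0.5032 − 0.4368 = 0.07.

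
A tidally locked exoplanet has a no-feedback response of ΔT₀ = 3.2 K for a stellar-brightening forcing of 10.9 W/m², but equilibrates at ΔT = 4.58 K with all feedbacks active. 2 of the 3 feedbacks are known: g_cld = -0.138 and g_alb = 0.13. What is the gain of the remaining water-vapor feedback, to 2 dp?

0.31

Amplification A = ΔT/ΔT₀ = 4.58/3.2 = 1.431.
Total gain g = 1 − 1/A = 1 − 1/1.431 = 0.3012.
Known gains sum to -0.138 + 0.13 = -0.008.
g_wv = 0.3012 + 0.008 = 0.31.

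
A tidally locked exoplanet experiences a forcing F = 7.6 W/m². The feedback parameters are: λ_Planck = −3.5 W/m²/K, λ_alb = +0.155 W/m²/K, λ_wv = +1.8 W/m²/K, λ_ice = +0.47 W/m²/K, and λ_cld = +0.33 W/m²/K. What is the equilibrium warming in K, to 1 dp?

10.2 K

Net feedback parameter λ = (−3.5) + (+0.155) + (+1.8) + (+0.47) + (+0.33) = -0.745 W/m²/K.
ΔT = −F/λ = −7.6/(-0.745) = 10.2 K.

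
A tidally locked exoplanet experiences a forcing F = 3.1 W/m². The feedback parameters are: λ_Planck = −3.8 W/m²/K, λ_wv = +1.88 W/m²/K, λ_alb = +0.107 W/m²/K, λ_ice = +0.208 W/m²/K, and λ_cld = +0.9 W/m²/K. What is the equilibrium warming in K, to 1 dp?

4.4 K

Net feedback parameter λ = (−3.8) + (+1.88) + (+0.107) + (+0.208) + (+0.9) = -0.705 W/m²/K.
ΔT = −F/λ = −3.1/(-0.705) = 4.4 K.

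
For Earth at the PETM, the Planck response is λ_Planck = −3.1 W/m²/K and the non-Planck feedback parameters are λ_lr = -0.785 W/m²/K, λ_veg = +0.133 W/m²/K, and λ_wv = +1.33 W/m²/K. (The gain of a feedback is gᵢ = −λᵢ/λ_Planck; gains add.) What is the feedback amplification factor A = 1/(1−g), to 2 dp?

1.28

Convert to gains: g_lr = -0.785/3.1 = -0.2532; g_veg = 0.133/3.1 = 0.0429; g_wv = 1.33/3.1 = 0.429.
Total gain g = 0.2187.
A = 1/(1 − 0.2187) = 1.28.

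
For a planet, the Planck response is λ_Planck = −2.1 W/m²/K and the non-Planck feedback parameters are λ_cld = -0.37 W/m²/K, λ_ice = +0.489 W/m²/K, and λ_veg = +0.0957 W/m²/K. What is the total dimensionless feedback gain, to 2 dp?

0.10

Convert to gains: g_cld = -0.37/2.1 = -0.1762; g_ice = 0.489/2.1 = 0.2329; g_veg = 0.0957/2.1 = 0.04557.
Total gain g = 0.10227.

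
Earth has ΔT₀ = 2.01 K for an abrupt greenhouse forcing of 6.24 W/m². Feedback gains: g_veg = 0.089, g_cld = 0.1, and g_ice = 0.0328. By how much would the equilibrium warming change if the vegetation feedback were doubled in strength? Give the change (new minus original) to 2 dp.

0.33 K

Original: g = 0.2218, ΔT = 2.01/(1−0.2218) = 2.5829 K.
With doubled vegetation: g' = 0.3108, ΔT' = 2.01/(1−0.3108) = 2.9164 K.
Change = 2.9164 − 2.5829 = 0.33 K.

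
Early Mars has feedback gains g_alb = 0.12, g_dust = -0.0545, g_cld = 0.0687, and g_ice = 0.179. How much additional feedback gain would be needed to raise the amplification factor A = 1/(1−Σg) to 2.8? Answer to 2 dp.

0.33

Current total gain = 0.3132.
Target gain for A = 2.8: g* = 1 − 1/2.8 = 0.6429.
Additional gain needed = 0.6429 − 0.3132 = 0.33.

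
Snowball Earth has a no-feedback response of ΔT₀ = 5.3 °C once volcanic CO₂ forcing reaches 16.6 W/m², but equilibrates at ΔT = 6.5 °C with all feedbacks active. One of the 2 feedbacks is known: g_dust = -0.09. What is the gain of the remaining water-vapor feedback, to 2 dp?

Amplification A = ΔT/ΔT₀ = 6.5/5.3 = 1.226.
Total gain g = 1 − 1/A = 1 − 1/1.226 = 0.1843.
The known gain is -0.09.
g_wv = 0.1843 + 0.09 = 0.27.

0.27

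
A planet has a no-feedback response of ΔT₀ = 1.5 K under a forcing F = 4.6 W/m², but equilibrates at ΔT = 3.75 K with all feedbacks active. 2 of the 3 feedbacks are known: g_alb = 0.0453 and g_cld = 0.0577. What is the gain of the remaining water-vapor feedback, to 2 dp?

Amplification A = ΔT/ΔT₀ = 3.75/1.5 = 2.5.
Total gain g = 1 − 1/A = 1 − 1/2.5 = 0.6.
Known gains sum to 0.0453 + 0.0577 = 0.103.
g_wv = 0.6 − 0.103 = 0.50.

0.50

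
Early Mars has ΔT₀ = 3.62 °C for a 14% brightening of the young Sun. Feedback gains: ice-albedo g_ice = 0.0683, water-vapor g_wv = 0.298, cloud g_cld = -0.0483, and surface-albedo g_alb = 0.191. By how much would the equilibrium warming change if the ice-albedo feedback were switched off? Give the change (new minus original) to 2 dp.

Original: g = 0.509, ΔT = 3.62/(1−0.509) = 7.3727 °C.
Without ice-albedo: g' = 0.4407, ΔT' = 3.62/(1−0.4407) = 6.4724 °C.
Change = 6.4724 − 7.3727 = -0.90 °C.

-0.90 °C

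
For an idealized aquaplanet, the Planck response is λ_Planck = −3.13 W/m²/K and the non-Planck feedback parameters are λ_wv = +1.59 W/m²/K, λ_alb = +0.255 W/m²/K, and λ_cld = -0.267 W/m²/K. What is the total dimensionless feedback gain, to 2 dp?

Convert to gains: g_wv = 1.59/3.13 = 0.508; g_alb = 0.255/3.13 = 0.08147; g_cld = -0.267/3.13 = -0.0853.
Total gain g = 0.50417.

0.50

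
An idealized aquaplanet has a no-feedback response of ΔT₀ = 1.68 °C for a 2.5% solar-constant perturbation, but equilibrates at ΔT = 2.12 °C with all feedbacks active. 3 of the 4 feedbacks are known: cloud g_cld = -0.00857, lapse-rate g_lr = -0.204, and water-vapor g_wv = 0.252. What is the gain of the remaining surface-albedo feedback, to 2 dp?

0.17

Amplification A = ΔT/ΔT₀ = 2.12/1.68 = 1.262.
Total gain g = 1 − 1/A = 1 − 1/1.262 = 0.2076.
Known gains sum to -0.00857 − 0.204 + 0.252 = 0.03943.
g_alb = 0.2076 − 0.03943 = 0.17.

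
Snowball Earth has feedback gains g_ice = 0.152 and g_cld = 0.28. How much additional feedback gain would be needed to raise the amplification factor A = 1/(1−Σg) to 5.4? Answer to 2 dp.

0.38

Current total gain = 0.432.
Target gain for A = 5.4: g* = 1 − 1/5.4 = 0.8148.
Additional gain needed = 0.8148 − 0.432 = 0.38.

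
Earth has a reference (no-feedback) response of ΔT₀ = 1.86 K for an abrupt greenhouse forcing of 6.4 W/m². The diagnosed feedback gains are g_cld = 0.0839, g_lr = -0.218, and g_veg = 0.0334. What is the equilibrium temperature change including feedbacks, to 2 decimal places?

Total gain g = 0.0839 − 0.218 + 0.0334 = -0.1007.
Amplification A = 1/(1 + 0.1007) = 0.9085.
ΔT = 1.86 × 0.9085 = 1.69 K.

1.69 K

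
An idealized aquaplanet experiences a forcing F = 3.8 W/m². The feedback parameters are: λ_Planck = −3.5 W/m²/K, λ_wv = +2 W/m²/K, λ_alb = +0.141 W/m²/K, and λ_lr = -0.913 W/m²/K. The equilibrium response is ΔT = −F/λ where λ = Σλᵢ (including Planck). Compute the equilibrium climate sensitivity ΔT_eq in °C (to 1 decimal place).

1.7 °C

Net feedback parameter λ = (−3.5) + (+2) + (+0.141) + (-0.913) = -2.272 W/m²/K.
ΔT = −F/λ = −3.8/(-2.272) = 1.7 °C.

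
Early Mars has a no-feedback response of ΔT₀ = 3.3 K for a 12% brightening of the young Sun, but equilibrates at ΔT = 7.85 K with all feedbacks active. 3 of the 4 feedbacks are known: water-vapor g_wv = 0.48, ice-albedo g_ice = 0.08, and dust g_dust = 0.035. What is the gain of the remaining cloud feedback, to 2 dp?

Amplification A = ΔT/ΔT₀ = 7.85/3.3 = 2.379.
Total gain g = 1 − 1/A = 1 − 1/2.379 = 0.5797.
Known gains sum to 0.48 + 0.08 + 0.035 = 0.595.
g_cld = 0.5797 − 0.595 = -0.02.

-0.02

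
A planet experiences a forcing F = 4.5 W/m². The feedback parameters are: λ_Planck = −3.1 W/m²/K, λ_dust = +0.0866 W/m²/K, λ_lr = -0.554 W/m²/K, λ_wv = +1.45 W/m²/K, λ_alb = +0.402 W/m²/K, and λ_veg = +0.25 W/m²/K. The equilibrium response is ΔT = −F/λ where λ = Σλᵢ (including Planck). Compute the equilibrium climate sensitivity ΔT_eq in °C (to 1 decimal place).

3.1 °C

Net feedback parameter λ = (−3.1) + (+0.0866) + (-0.554) + (+1.45) + (+0.402) + (+0.25) = -1.4654 W/m²/K.
ΔT = −F/λ = −4.5/(-1.4654) = 3.1 °C.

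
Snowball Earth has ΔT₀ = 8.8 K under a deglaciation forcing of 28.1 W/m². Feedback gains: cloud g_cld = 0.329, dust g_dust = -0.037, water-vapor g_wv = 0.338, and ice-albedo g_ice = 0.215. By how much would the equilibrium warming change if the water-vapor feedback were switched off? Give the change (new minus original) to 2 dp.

-38.92 K

Original: g = 0.845, ΔT = 8.8/(1−0.845) = 56.7742 K.
Without water-vapor: g' = 0.507, ΔT' = 8.8/(1−0.507) = 17.8499 K.
Change = 17.8499 − 56.7742 = -38.92 K.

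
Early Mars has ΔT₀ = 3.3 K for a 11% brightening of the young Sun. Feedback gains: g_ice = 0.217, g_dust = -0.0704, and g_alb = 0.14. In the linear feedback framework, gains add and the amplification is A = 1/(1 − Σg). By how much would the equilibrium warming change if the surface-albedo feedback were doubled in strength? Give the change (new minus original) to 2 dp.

1.13 K

Original: g = 0.2866, ΔT = 3.3/(1−0.2866) = 4.6257 K.
With doubled surface-albedo: g' = 0.4266, ΔT' = 3.3/(1−0.4266) = 5.7551 K.
Change = 5.7551 − 4.6257 = 1.13 K.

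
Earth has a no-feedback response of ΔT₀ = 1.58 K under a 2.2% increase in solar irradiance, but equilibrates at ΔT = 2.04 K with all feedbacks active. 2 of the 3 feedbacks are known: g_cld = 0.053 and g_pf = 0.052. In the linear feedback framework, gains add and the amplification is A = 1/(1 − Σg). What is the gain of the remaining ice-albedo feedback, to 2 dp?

Amplification A = ΔT/ΔT₀ = 2.04/1.58 = 1.291.
Total gain g = 1 − 1/A = 1 − 1/1.291 = 0.2254.
Known gains sum to 0.053 + 0.052 = 0.105.
g_ice = 0.2254 − 0.105 = 0.12.

0.12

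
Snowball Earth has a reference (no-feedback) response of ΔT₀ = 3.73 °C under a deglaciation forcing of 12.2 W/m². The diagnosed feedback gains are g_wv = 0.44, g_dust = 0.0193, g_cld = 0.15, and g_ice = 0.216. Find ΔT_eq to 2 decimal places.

Total gain g = 0.44 + 0.0193 + 0.15 + 0.216 = 0.8253.
Amplification A = 1/(1 − 0.8253) = 5.724.
ΔT = 3.73 × 5.724 = 21.35 °C.

21.35 °C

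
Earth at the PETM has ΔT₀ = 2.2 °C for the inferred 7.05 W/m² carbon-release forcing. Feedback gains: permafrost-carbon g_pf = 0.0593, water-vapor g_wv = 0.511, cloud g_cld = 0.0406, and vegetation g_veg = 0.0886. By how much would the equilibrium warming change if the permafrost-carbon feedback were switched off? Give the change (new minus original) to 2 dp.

Original: g = 0.6995, ΔT = 2.2/(1−0.6995) = 7.3211 °C.
Without permafrost-carbon: g' = 0.6402, ΔT' = 2.2/(1−0.6402) = 6.1145 °C.
Change = 6.1145 − 7.3211 = -1.21 °C.

-1.21 °C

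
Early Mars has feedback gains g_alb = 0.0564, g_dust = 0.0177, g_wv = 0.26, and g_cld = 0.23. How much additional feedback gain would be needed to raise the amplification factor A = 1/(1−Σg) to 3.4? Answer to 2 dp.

0.14

Current total gain = 0.5641.
Target gain for A = 3.4: g* = 1 − 1/3.4 = 0.7059.
Additional gain needed = 0.7059 − 0.5641 = 0.14.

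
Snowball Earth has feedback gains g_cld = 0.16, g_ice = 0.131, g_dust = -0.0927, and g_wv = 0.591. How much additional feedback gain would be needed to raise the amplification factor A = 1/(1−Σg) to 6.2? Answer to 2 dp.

0.05

Current total gain = 0.7893.
Target gain for A = 6.2: g* = 1 − 1/6.2 = 0.8387.
Additional gain needed = 0.8387 − 0.7893 = 0.05.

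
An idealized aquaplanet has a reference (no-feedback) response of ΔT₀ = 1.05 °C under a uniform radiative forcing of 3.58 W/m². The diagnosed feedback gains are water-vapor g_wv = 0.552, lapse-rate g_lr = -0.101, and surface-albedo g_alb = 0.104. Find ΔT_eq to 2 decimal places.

2.36 °C

Total gain g = 0.552 − 0.101 + 0.104 = 0.555.
Amplification A = 1/(1 − 0.555) = 2.247.
ΔT = 1.05 × 2.247 = 2.36 °C.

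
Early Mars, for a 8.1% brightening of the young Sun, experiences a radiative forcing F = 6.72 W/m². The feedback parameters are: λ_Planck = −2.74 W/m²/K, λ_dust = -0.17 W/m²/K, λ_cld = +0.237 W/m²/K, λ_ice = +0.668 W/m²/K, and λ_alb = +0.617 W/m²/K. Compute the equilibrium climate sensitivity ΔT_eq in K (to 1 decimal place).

Net feedback parameter λ = (−2.74) + (-0.17) + (+0.237) + (+0.668) + (+0.617) = -1.388 W/m²/K.
ΔT = −F/λ = −6.72/(-1.388) = 4.8 K.

4.8 K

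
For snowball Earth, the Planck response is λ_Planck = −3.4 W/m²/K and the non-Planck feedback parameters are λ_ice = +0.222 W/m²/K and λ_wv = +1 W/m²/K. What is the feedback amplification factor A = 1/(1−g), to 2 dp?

Convert to gains: g_ice = 0.222/3.4 = 0.06529; g_wv = 1/3.4 = 0.2941.
Total gain g = 0.35939.
A = 1/(1 − 0.35939) = 1.56.

1.56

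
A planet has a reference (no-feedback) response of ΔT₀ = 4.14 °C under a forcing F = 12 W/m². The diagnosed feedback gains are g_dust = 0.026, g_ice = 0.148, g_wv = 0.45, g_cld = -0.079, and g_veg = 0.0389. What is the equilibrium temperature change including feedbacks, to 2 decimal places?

Total gain g = 0.026 + 0.148 + 0.45 − 0.079 + 0.0389 = 0.5839.
Amplification A = 1/(1 − 0.5839) = 2.403.
ΔT = 4.14 × 2.403 = 9.95 °C.

9.95 °C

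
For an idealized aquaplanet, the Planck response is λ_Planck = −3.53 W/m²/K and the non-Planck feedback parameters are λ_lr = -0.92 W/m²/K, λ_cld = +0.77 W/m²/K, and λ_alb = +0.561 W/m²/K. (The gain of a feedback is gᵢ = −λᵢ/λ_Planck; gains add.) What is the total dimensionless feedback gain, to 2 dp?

Convert to gains: g_lr = -0.92/3.53 = -0.2606; g_cld = 0.77/3.53 = 0.2181; g_alb = 0.561/3.53 = 0.1589.
Total gain g = 0.1164.

0.12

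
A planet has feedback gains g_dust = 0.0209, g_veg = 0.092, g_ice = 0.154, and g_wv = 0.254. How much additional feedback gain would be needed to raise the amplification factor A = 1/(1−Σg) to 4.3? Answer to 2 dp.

0.25

Current total gain = 0.5209.
Target gain for A = 4.3: g* = 1 − 1/4.3 = 0.7674.
Additional gain needed = 0.7674 − 0.5209 = 0.25.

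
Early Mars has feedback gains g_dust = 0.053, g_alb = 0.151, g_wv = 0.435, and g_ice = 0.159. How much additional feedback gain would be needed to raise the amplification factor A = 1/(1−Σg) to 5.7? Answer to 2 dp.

Current total gain = 0.798.
Target gain for A = 5.7: g* = 1 − 1/5.7 = 0.8246.
Additional gain needed = 0.8246 − 0.798 = 0.03.

0.03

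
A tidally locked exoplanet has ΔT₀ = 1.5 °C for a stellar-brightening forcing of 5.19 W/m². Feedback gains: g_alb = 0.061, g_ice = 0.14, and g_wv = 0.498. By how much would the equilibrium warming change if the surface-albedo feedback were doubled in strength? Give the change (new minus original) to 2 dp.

Original: g = 0.699, ΔT = 1.5/(1−0.699) = 4.9834 °C.
With doubled surface-albedo: g' = 0.76, ΔT' = 1.5/(1−0.76) = 6.2500 °C.
Change = 6.2500 − 4.9834 = 1.27 °C.

1.27 °C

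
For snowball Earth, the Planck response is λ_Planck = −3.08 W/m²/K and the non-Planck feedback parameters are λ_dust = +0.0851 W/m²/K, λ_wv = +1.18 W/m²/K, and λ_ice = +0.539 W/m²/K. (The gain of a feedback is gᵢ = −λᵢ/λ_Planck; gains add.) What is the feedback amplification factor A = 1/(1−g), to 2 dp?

2.41

Convert to gains: g_dust = 0.0851/3.08 = 0.02763; g_wv = 1.18/3.08 = 0.3831; g_ice = 0.539/3.08 = 0.175.
Total gain g = 0.58573.
A = 1/(1 − 0.58573) = 2.41.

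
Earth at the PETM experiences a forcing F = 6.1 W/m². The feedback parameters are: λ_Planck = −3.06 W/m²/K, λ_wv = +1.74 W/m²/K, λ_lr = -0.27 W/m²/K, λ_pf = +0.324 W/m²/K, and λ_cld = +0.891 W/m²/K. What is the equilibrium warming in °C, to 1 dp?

Net feedback parameter λ = (−3.06) + (+1.74) + (-0.27) + (+0.324) + (+0.891) = -0.375 W/m²/K.
ΔT = −F/λ = −6.1/(-0.375) = 16.3 °C.

16.3 °C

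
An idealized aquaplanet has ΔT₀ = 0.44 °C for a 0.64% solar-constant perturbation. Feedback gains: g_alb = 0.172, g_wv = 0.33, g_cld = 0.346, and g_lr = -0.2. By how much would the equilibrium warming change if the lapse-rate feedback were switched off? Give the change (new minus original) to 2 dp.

1.64 °C

Original: g = 0.648, ΔT = 0.44/(1−0.648) = 1.2500 °C.
Without lapse-rate: g' = 0.848, ΔT' = 0.44/(1−0.848) = 2.8947 °C.
Change = 2.8947 − 1.2500 = 1.64 °C.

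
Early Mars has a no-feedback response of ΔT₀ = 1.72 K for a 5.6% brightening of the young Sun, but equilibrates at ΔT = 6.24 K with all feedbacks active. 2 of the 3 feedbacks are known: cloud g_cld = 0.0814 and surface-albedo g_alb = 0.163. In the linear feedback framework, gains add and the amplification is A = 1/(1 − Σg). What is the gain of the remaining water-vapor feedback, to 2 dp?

Amplification A = ΔT/ΔT₀ = 6.24/1.72 = 3.628.
Total gain g = 1 − 1/A = 1 − 1/3.628 = 0.7244.
Known gains sum to 0.0814 + 0.163 = 0.2444.
g_wv = 0.7244 − 0.2444 = 0.48.

0.48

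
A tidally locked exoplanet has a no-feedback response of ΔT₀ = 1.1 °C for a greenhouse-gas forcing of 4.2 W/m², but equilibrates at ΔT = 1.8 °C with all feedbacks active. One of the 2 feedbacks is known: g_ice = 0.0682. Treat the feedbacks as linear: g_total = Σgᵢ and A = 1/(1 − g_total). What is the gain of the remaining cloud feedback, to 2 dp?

0.32

Amplification A = ΔT/ΔT₀ = 1.8/1.1 = 1.636.
Total gain g = 1 − 1/A = 1 − 1/1.636 = 0.3888.
The known gain is 0.0682.
g_cld = 0.3888 − 0.0682 = 0.32.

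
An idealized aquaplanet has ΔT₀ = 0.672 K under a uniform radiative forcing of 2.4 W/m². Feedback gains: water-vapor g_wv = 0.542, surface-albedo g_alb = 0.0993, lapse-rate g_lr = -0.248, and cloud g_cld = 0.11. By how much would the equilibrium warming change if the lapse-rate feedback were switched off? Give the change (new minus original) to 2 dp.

1.35 K

Original: g = 0.5033, ΔT = 0.672/(1−0.5033) = 1.3529 K.
Without lapse-rate: g' = 0.7513, ΔT' = 0.672/(1−0.7513) = 2.7021 K.
Change = 2.7021 − 1.3529 = 1.35 K.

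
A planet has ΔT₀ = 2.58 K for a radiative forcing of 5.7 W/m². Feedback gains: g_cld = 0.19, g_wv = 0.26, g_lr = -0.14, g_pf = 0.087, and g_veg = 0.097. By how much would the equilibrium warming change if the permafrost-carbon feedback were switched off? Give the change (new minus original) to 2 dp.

-0.75 K

Original: g = 0.494, ΔT = 2.58/(1−0.494) = 5.0988 K.
Without permafrost-carbon: g' = 0.407, ΔT' = 2.58/(1−0.407) = 4.3508 K.
Change = 4.3508 − 5.0988 = -0.75 K.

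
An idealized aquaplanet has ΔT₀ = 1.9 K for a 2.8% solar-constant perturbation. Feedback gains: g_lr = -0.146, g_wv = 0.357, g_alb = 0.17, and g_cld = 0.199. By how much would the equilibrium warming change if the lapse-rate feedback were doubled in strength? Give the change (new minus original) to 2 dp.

Original: g = 0.58, ΔT = 1.9/(1−0.58) = 4.5238 K.
With doubled lapse-rate: g' = 0.434, ΔT' = 1.9/(1−0.434) = 3.3569 K.
Change = 3.3569 − 4.5238 = -1.17 K.

-1.17 K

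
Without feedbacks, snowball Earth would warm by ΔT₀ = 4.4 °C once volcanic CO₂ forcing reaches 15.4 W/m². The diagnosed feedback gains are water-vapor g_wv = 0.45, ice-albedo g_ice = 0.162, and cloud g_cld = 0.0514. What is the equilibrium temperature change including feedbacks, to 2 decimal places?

Total gain g = 0.45 + 0.162 + 0.0514 = 0.6634.
Amplification A = 1/(1 − 0.6634) = 2.971.
ΔT = 4.4 × 2.971 = 13.07 °C.

13.07 °C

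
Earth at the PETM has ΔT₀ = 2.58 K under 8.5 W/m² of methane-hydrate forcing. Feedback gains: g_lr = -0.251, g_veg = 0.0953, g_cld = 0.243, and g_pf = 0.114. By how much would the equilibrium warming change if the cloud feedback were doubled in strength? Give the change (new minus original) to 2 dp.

1.41 K

Original: g = 0.2013, ΔT = 2.58/(1−0.2013) = 3.2302 K.
With doubled cloud: g' = 0.4443, ΔT' = 2.58/(1−0.4443) = 4.6428 K.
Change = 4.6428 − 3.2302 = 1.41 K.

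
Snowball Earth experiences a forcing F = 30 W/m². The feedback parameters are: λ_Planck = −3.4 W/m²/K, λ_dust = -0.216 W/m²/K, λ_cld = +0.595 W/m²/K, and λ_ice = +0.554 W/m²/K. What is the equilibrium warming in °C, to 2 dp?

Net feedback parameter λ = (−3.4) + (-0.216) + (+0.595) + (+0.554) = -2.467 W/m²/K.
ΔT = −F/λ = −30/(-2.467) = 12.16 °C.

12.16 °C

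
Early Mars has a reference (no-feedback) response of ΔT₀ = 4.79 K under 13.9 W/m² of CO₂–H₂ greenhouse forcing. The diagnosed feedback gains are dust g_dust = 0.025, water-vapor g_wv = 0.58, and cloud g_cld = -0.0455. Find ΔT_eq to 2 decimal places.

10.87 K

Total gain g = 0.025 + 0.58 − 0.0455 = 0.5595.
Amplification A = 1/(1 − 0.5595) = 2.27.
ΔT = 4.79 × 2.27 = 10.87 K.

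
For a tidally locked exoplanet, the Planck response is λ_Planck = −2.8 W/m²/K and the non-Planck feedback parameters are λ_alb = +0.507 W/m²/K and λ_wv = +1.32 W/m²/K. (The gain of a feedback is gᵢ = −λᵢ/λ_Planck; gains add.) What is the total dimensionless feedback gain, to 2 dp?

Convert to gains: g_alb = 0.507/2.8 = 0.1811; g_wv = 1.32/2.8 = 0.4714.
Total gain g = 0.6525.

0.65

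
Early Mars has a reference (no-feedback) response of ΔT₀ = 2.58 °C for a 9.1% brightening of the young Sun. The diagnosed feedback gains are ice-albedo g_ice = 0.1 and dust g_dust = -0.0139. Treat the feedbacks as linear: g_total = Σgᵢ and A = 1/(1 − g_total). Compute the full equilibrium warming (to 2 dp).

Total gain g = 0.1 − 0.0139 = 0.0861.
Amplification A = 1/(1 − 0.0861) = 1.094.
ΔT = 2.58 × 1.094 = 2.82 °C.

2.82 °C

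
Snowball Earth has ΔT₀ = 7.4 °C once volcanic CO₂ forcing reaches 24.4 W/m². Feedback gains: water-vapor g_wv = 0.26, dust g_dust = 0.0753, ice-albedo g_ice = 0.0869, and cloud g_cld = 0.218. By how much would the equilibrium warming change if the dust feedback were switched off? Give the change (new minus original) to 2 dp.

-3.56 °C

Original: g = 0.6402, ΔT = 7.4/(1−0.6402) = 20.5670 °C.
Without dust: g' = 0.5649, ΔT' = 7.4/(1−0.5649) = 17.0076 °C.
Change = 17.0076 − 20.5670 = -3.56 °C.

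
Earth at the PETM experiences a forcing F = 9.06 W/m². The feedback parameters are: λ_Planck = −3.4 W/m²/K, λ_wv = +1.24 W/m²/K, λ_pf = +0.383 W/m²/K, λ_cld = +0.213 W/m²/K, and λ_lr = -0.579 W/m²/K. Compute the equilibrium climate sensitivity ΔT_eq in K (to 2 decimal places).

4.23 K

Net feedback parameter λ = (−3.4) + (+1.24) + (+0.383) + (+0.213) + (-0.579) = -2.143 W/m²/K.
ΔT = −F/λ = −9.06/(-2.143) = 4.23 K.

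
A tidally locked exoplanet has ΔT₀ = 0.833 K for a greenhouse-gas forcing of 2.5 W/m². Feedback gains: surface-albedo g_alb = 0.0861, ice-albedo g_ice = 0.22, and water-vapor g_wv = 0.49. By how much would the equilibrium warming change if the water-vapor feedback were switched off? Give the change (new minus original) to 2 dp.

-2.88 K

Original: g = 0.7961, ΔT = 0.833/(1−0.7961) = 4.0853 K.
Without water-vapor: g' = 0.3061, ΔT' = 0.833/(1−0.3061) = 1.2005 K.
Change = 1.2005 − 4.0853 = -2.88 K.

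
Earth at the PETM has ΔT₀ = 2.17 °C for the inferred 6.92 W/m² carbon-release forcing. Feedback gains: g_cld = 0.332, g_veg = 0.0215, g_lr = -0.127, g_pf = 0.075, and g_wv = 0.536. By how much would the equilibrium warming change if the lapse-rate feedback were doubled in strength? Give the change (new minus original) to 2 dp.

Original: g = 0.8375, ΔT = 2.17/(1−0.8375) = 13.3538 °C.
With doubled lapse-rate: g' = 0.7105, ΔT' = 2.17/(1−0.7105) = 7.4957 °C.
Change = 7.4957 − 13.3538 = -5.86 °C.

-5.86 °C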